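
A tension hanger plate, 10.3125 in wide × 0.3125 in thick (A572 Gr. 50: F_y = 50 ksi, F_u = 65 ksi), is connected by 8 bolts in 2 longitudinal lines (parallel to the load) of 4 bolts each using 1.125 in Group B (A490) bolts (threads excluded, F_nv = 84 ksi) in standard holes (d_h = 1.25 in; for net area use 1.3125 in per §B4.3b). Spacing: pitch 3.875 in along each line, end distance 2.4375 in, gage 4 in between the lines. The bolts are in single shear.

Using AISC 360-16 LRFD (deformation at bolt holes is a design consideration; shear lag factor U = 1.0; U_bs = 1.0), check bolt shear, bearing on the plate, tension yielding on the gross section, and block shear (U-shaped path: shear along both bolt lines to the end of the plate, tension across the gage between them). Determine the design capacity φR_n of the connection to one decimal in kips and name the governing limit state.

145.0 kips (gross-section yield governs)

Bolt shear: A_b = π(1.125)²/4 = 0.99402 in². φR_n = 0.75 × 84 × 0.99402 × 8 × 1 = 501.0 kips.
Bearing (0.3125 in plate, F_u = 65 ksi): end bolts L_c = 2.4375 − 1.25/2 = 1.8125, R_n = min(1.2×1.8125×0.3125×65, 2.4×1.125×0.3125×65) = 44.18 kips/bolt; interior L_c = 3.875 − 1.25 = 2.625, R_n = 54.844 kips/bolt. φR_n = 0.75 × (2×44.18 + 6×54.844) = 313.1 kips.
Tension yield (gross): A_g = 10.3125×0.3125 = 3.2227 in². φR_n = 0.90 × 50 × 3.2227 = 145.0 kips.
Block shear: shear path 2×[2.4375+3×3.875] = 2×14.0625 in, A_gv = 8.7891, A_nv = 2×(14.0625 − 3.5×1.3125)×0.3125 = 5.918 in²; tension across gage: (4 − 1×1.3125)×0.3125 = 0.83984 in². R_n = min(0.6×65×5.918, 0.6×50×8.7891) + 1.0×65×0.83984 = min(230.8, 263.67) + 54.59 = 285.39 kips. φR_n = 0.75 × 285.39 = 214.0 kips.
Governing: min(501.0, 313.1, 145.0, 214.0) = 145.0 kips → gross-section yield.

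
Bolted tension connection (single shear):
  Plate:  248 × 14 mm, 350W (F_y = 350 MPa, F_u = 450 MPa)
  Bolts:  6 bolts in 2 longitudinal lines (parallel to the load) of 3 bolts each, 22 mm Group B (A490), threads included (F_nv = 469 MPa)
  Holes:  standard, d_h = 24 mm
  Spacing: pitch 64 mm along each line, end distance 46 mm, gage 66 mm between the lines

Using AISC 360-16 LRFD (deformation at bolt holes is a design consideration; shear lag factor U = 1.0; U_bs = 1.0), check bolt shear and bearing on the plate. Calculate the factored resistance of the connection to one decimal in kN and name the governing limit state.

Bolt shear: A_b = π(22)²/4 = 380.13 mm². φR_n = 0.75 × 469 × 380.13 × 6 × 1 = 802.3 kN.
Bearing (14 mm plate, F_u = 450 MPa): end bolts L_c = 46 − 24/2 = 34, R_n = min(1.2×34×14×450, 2.4×22×14×450) = 257.04 kN/bolt; interior L_c = 64 − 24 = 40, R_n = 302.4 kN/bolt. φR_n = 0.75 × (2×257.04 + 4×302.4) = 1292.8 kN.
Governing: min(802.3, 1292.8) = 802.3 kN → bolt shear.

802.3 kN (bolt shear governs)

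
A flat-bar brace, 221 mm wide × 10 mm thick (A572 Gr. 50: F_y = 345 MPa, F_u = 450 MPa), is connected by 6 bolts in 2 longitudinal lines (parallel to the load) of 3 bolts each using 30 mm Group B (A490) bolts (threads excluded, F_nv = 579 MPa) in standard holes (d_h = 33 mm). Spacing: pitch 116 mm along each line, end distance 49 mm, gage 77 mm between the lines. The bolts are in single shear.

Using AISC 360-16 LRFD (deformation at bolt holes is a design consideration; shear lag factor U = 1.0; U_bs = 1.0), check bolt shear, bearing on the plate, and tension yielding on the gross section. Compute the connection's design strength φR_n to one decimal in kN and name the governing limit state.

686.2 kN (gross-section yield governs)

Bolt shear: A_b = π(30)²/4 = 706.86 mm². φR_n = 0.75 × 579 × 706.86 × 6 × 1 = 1841.7 kN.
Bearing (10 mm plate, F_u = 450 MPa): end bolts L_c = 49 − 33/2 = 32.5, R_n = min(1.2×32.5×10×450, 2.4×30×10×450) = 175.5 kN/bolt; interior L_c = 116 − 33 = 83, R_n = 324 kN/bolt. φR_n = 0.75 × (2×175.5 + 4×324) = 1235.3 kN.
Tension yield (gross): A_g = 221×10 = 2210 mm². φR_n = 0.90 × 345 × 2210 = 686.2 kN.
Governing: min(1841.7, 1235.3, 686.2) = 686.2 kN → gross-section yield.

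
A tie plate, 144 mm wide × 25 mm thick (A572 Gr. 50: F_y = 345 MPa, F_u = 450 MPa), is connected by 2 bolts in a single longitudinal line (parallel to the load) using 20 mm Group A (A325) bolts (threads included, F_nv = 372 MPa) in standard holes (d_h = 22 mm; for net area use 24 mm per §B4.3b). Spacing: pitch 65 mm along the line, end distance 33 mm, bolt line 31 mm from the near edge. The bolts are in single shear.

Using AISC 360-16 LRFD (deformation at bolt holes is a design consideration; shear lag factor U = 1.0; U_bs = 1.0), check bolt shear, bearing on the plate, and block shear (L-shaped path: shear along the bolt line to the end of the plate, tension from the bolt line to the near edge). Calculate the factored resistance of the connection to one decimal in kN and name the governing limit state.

Bolt shear: A_b = π(20)²/4 = 314.16 mm². φR_n = 0.75 × 372 × 314.16 × 2 × 1 = 175.3 kN.
Bearing (25 mm plate, F_u = 450 MPa): end bolts L_c = 33 − 22/2 = 22, R_n = min(1.2×22×25×450, 2.4×20×25×450) = 297 kN/bolt; interior L_c = 65 − 22 = 43, R_n = 540 kN/bolt. φR_n = 0.75 × (1×297 + 1×540) = 627.8 kN.
Block shear: shear path 1×[33+1×65] = 1×98 mm, A_gv = 2450, A_nv = 1×(98 − 1.5×24)×25 = 1550 mm²; tension to near edge: (31 − 0.5×24)×25 = 475 mm². R_n = min(0.6×450×1550, 0.6×345×2450) + 1.0×450×475 = min(418.5, 507.15) + 213.75 = 632.25 kN. φR_n = 0.75 × 632.25 = 474.2 kN.
Governing: min(175.3, 627.8, 474.2) = 175.3 kN → bolt shear.

175.3 kN (bolt shear governs)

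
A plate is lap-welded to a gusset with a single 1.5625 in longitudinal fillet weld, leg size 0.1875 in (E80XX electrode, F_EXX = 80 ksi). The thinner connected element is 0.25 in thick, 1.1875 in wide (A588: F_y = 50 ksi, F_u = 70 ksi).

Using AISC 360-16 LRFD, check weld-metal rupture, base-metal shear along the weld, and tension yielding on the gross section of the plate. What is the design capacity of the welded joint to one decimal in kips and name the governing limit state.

Weld metal: throat = 0.707×0.1875 = 0.13256 in, L = 1.5625 in. φR_n = 0.75 × 0.6 × 80 × 0.13256 × 1.5625 = 7.5 kips.
Base metal shear (0.25 in plate): yield φR_n = 1.0×0.6×50×0.25×1.5625 = 11.7 kips; rupture φR_n = 0.75×0.6×70×0.25×1.5625 = 12.3 kips; take 11.7 kips (yield).
Tension yield (gross): A_g = 1.1875×0.25 = 0.29688 in². φR_n = 0.90 × 50 × 0.29688 = 13.4 kips.
Governing: min(7.5, 11.7, 13.4) = 7.5 kips → weld metal.

7.5 kips (weld metal governs)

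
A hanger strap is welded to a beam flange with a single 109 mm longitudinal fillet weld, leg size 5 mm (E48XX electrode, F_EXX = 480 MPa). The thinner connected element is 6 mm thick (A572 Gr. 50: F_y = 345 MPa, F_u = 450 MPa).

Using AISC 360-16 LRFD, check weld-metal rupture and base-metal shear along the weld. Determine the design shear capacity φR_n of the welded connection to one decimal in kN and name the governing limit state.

83.2 kN (weld metal governs)

Weld metal: throat = 0.707×5 = 3.535 mm, L = 109 mm. φR_n = 0.75 × 0.6 × 480 × 3.535 × 109 = 83.2 kN.
Base metal shear (6 mm plate): yield φR_n = 1.0×0.6×345×6×109 = 135.4 kN; rupture φR_n = 0.75×0.6×450×6×109 = 132.4 kN; take 132.4 kN (rupture).
Governing: min(83.2, 132.4) = 83.2 kN → weld metal.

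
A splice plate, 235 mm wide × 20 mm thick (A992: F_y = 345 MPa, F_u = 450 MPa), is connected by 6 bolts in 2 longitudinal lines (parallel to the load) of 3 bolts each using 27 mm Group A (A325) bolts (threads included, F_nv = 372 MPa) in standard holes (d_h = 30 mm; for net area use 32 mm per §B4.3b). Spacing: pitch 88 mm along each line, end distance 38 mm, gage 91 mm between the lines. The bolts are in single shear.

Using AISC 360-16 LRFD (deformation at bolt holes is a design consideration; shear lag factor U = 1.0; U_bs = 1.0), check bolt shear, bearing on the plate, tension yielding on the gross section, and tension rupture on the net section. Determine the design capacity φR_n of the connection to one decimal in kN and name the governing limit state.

Bolt shear: A_b = π(27)²/4 = 572.56 mm². φR_n = 0.75 × 372 × 572.56 × 6 × 1 = 958.5 kN.
Bearing (20 mm plate, F_u = 450 MPa): end bolts L_c = 38 − 30/2 = 23, R_n = min(1.2×23×20×450, 2.4×27×20×450) = 248.4 kN/bolt; interior L_c = 88 − 30 = 58, R_n = 583.2 kN/bolt. φR_n = 0.75 × (2×248.4 + 4×583.2) = 2122.2 kN.
Tension yield (gross): A_g = 235×20 = 4700 mm². φR_n = 0.90 × 345 × 4700 = 1459.4 kN.
Tension rupture (net): A_n = (235 − 2×32)×20 = 3420 mm² (U = 1.0, A_e = A_n). φR_n = 0.75 × 450 × 3420 = 1154.3 kN.
Governing: min(958.5, 2122.2, 1459.4, 1154.3) = 958.5 kN → bolt shear.

958.5 kN (bolt shear governs)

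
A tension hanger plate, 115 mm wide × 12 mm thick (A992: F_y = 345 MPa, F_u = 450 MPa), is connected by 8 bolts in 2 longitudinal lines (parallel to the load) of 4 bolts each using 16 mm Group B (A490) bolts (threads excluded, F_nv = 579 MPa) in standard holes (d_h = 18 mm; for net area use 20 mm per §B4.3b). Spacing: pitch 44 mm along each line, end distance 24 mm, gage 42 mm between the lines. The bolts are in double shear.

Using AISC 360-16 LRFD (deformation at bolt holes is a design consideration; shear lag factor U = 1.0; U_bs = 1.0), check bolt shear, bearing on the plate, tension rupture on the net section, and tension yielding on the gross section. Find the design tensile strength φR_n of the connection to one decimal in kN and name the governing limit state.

Bolt shear: A_b = π(16)²/4 = 201.06 mm². φR_n = 0.75 × 579 × 201.06 × 8 × 2 = 1397.0 kN.
Bearing (12 mm plate, F_u = 450 MPa): end bolts L_c = 24 − 18/2 = 15, R_n = min(1.2×15×12×450, 2.4×16×12×450) = 97.2 kN/bolt; interior L_c = 44 − 18 = 26, R_n = 168.48 kN/bolt. φR_n = 0.75 × (2×97.2 + 6×168.48) = 904.0 kN.
Tension rupture (net): A_n = (115 − 2×20)×12 = 900 mm² (U = 1.0, A_e = A_n). φR_n = 0.75 × 450 × 900 = 303.8 kN.
Tension yield (gross): A_g = 115×12 = 1380 mm². φR_n = 0.90 × 345 × 1380 = 428.5 kN.
Governing: min(1397.0, 904.0, 303.8, 428.5) = 303.8 kN → net-section rupture.

303.8 kN (net-section rupture governs)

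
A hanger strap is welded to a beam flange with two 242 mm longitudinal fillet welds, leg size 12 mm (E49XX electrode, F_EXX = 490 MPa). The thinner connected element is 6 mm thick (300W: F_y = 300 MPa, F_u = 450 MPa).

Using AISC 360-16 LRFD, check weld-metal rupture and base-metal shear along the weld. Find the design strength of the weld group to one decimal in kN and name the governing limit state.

522.7 kN (base-metal shear governs)

Weld metal: throat = 0.707×12 = 8.484 mm, L = 2×242 = 484 mm. φR_n = 0.75 × 0.6 × 490 × 8.484 × 484 = 905.4 kN.
Base metal shear (6 mm plate): yield φR_n = 1.0×0.6×300×6×484 = 522.7 kN; rupture φR_n = 0.75×0.6×450×6×484 = 588.1 kN; take 522.7 kN (yield).
Governing: min(905.4, 522.7) = 522.7 kN → base-metal shear.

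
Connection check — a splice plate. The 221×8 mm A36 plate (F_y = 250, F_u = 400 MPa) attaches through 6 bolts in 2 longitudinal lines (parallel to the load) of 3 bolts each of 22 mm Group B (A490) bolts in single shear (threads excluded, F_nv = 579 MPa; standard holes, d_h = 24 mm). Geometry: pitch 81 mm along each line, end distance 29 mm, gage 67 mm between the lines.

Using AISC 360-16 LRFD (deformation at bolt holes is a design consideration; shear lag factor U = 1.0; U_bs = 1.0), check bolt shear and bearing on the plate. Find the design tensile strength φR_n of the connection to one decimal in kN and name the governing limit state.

Bolt shear: A_b = π(22)²/4 = 380.13 mm². φR_n = 0.75 × 579 × 380.13 × 6 × 1 = 990.4 kN.
Bearing (8 mm plate, F_u = 400 MPa): end bolts L_c = 29 − 24/2 = 17, R_n = min(1.2×17×8×400, 2.4×22×8×400) = 65.28 kN/bolt; interior L_c = 81 − 24 = 57, R_n = 168.96 kN/bolt. φR_n = 0.75 × (2×65.28 + 4×168.96) = 604.8 kN.
Governing: min(990.4, 604.8) = 604.8 kN → bearing.

604.8 kN (bearing governs)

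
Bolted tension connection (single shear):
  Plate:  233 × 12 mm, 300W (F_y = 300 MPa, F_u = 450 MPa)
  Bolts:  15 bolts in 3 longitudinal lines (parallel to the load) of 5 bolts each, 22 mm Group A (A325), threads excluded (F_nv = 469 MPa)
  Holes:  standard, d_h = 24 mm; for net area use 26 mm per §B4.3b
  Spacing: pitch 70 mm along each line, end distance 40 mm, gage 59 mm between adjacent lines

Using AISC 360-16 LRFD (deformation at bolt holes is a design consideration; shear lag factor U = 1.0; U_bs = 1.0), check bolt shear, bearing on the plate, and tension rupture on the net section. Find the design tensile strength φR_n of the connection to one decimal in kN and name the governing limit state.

627.8 kN (net-section rupture governs)

Bolt shear: A_b = π(22)²/4 = 380.13 mm². φR_n = 0.75 × 469 × 380.13 × 15 × 1 = 2005.7 kN.
Bearing (12 mm plate, F_u = 450 MPa): end bolts L_c = 40 − 24/2 = 28, R_n = min(1.2×28×12×450, 2.4×22×12×450) = 181.44 kN/bolt; interior L_c = 70 − 24 = 46, R_n = 285.12 kN/bolt. φR_n = 0.75 × (3×181.44 + 12×285.12) = 2974.3 kN.
Tension rupture (net): A_n = (233 − 3×26)×12 = 1860 mm² (U = 1.0, A_e = A_n). φR_n = 0.75 × 450 × 1860 = 627.8 kN.
Governing: min(2005.7, 2974.3, 627.8) = 627.8 kN → net-section rupture.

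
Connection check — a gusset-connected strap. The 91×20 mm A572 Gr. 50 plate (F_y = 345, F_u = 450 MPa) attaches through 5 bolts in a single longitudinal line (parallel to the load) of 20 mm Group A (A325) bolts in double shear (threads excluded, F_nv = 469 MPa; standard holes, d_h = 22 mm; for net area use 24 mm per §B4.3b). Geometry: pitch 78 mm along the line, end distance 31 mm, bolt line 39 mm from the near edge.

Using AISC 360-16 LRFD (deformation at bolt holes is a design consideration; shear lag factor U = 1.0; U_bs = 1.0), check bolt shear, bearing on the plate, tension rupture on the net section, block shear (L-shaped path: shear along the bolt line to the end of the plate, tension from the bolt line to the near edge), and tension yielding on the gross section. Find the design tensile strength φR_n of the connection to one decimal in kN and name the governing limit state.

452.3 kN (net-section rupture governs)

Bolt shear: A_b = π(20)²/4 = 314.16 mm². φR_n = 0.75 × 469 × 314.16 × 5 × 2 = 1105.1 kN.
Bearing (20 mm plate, F_u = 450 MPa): end bolts L_c = 31 − 22/2 = 20, R_n = min(1.2×20×20×450, 2.4×20×20×450) = 216 kN/bolt; interior L_c = 78 − 22 = 56, R_n = 432 kN/bolt. φR_n = 0.75 × (1×216 + 4×432) = 1458.0 kN.
Tension rupture (net): A_n = (91 − 1×24)×20 = 1340 mm² (U = 1.0, A_e = A_n). φR_n = 0.75 × 450 × 1340 = 452.3 kN.
Block shear: shear path 1×[31+4×78] = 1×343 mm, A_gv = 6860, A_nv = 1×(343 − 4.5×24)×20 = 4700 mm²; tension to near edge: (39 − 0.5×24)×20 = 540 mm². R_n = min(0.6×450×4700, 0.6×345×6860) + 1.0×450×540 = min(1269, 1420) + 243 = 1512 kN. φR_n = 0.75 × 1512 = 1134.0 kN.
Tension yield (gross): A_g = 91×20 = 1820 mm². φR_n = 0.90 × 345 × 1820 = 565.1 kN.
Governing: min(1105.1, 1458.0, 452.3, 1134.0, 565.1) = 452.3 kN → net-section rupture.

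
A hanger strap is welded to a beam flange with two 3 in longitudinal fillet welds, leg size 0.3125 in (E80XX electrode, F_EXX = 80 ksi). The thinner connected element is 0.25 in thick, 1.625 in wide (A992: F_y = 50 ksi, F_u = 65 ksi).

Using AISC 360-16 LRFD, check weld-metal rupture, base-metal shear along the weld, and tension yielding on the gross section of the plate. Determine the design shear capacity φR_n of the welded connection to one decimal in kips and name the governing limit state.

18.3 kips (gross-section yield governs)

Weld metal: throat = 0.707×0.3125 = 0.22094 in, L = 2×3 = 6 in. φR_n = 0.75 × 0.6 × 80 × 0.22094 × 6 = 47.7 kips.
Base metal shear (0.25 in plate): yield φR_n = 1.0×0.6×50×0.25×6 = 45.0 kips; rupture φR_n = 0.75×0.6×65×0.25×6 = 43.9 kips; take 43.9 kips (rupture).
Tension yield (gross): A_g = 1.625×0.25 = 0.40625 in². φR_n = 0.90 × 50 × 0.40625 = 18.3 kips.
Governing: min(47.7, 43.9, 18.3) = 18.3 kips → gross-section yield.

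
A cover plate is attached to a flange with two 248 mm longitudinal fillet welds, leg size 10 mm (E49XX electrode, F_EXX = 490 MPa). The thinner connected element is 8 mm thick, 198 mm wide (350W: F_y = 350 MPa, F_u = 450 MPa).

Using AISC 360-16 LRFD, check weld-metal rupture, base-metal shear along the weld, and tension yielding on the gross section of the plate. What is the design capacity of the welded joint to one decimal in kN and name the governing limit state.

499.0 kN (gross-section yield governs)

Weld metal: throat = 0.707×10 = 7.07 mm, L = 2×248 = 496 mm. φR_n = 0.75 × 0.6 × 490 × 7.07 × 496 = 773.2 kN.
Base metal shear (8 mm plate): yield φR_n = 1.0×0.6×350×8×496 = 833.3 kN; rupture φR_n = 0.75×0.6×450×8×496 = 803.5 kN; take 803.5 kN (rupture).
Tension yield (gross): A_g = 198×8 = 1584 mm². φR_n = 0.90 × 350 × 1584 = 499.0 kN.
Governing: min(773.2, 803.5, 499.0) = 499.0 kN → gross-section yield.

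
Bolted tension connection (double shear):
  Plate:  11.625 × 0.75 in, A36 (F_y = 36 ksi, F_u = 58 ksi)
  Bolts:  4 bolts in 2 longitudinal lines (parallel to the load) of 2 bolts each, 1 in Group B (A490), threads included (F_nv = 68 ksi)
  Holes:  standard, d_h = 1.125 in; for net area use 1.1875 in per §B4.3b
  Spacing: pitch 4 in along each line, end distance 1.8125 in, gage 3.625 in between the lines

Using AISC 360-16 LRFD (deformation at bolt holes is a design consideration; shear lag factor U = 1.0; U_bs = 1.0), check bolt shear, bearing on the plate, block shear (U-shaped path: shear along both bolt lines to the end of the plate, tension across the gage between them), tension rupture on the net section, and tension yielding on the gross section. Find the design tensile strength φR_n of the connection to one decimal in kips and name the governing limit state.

220.8 kips (block shear governs)

Bolt shear: A_b = π(1)²/4 = 0.7854 in². φR_n = 0.75 × 68 × 0.7854 × 4 × 2 = 320.4 kips.
Bearing (0.75 in plate, F_u = 58 ksi): end bolts L_c = 1.8125 − 1.125/2 = 1.25, R_n = min(1.2×1.25×0.75×58, 2.4×1×0.75×58) = 65.25 kips/bolt; interior L_c = 4 − 1.125 = 2.875, R_n = 104.4 kips/bolt. φR_n = 0.75 × (2×65.25 + 2×104.4) = 254.5 kips.
Block shear: shear path 2×[1.8125+1×4] = 2×5.8125 in, A_gv = 8.7188, A_nv = 2×(5.8125 − 1.5×1.1875)×0.75 = 6.0469 in²; tension across gage: (3.625 − 1×1.1875)×0.75 = 1.8281 in². R_n = min(0.6×58×6.0469, 0.6×36×8.7188) + 1.0×58×1.8281 = min(210.43, 188.33) + 106.03 = 294.36 kips. φR_n = 0.75 × 294.36 = 220.8 kips.
Tension rupture (net): A_n = (11.625 − 2×1.1875)×0.75 = 6.9375 in² (U = 1.0, A_e = A_n). φR_n = 0.75 × 58 × 6.9375 = 301.8 kips.
Tension yield (gross): A_g = 11.625×0.75 = 8.7188 in². φR_n = 0.90 × 36 × 8.7188 = 282.5 kips.
Governing: min(320.4, 254.5, 220.8, 301.8, 282.5) = 220.8 kips → block shear.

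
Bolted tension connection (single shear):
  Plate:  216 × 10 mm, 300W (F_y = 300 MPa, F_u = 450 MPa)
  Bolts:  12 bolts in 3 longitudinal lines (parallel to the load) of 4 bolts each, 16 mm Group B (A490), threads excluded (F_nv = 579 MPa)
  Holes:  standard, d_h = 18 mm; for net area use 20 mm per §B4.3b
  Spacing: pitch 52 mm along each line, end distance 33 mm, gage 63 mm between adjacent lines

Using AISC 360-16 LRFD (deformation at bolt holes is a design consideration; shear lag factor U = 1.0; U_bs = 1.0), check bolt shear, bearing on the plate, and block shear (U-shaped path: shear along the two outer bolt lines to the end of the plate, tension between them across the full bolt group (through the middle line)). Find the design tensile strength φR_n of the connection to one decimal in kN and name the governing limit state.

Bolt shear: A_b = π(16)²/4 = 201.06 mm². φR_n = 0.75 × 579 × 201.06 × 12 × 1 = 1047.7 kN.
Bearing (10 mm plate, F_u = 450 MPa): end bolts L_c = 33 − 18/2 = 24, R_n = min(1.2×24×10×450, 2.4×16×10×450) = 129.6 kN/bolt; interior L_c = 52 − 18 = 34, R_n = 172.8 kN/bolt. φR_n = 0.75 × (3×129.6 + 9×172.8) = 1458.0 kN.
Block shear: shear path 2×[33+3×52] = 2×189 mm, A_gv = 3780, A_nv = 2×(189 − 3.5×20)×10 = 2380 mm²; tension across gage: (126 − 2×20)×10 = 860 mm². R_n = min(0.6×450×2380, 0.6×300×3780) + 1.0×450×860 = min(642.6, 680.4) + 387 = 1029.6 kN. φR_n = 0.75 × 1029.6 = 772.2 kN.
Governing: min(1047.7, 1458.0, 772.2) = 772.2 kN → block shear.

772.2 kN (block shear governs)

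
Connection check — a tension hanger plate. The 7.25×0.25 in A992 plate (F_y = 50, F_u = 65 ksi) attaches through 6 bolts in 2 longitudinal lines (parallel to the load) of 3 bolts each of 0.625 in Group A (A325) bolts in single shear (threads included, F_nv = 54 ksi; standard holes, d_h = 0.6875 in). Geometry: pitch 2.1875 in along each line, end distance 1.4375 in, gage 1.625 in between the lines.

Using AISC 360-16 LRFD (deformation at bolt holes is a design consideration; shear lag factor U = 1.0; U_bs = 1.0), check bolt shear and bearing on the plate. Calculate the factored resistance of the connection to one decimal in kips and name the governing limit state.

74.6 kips (bolt shear governs)

Bolt shear: A_b = π(0.625)²/4 = 0.3068 in². φR_n = 0.75 × 54 × 0.3068 × 6 × 1 = 74.6 kips.
Bearing (0.25 in plate, F_u = 65 ksi): end bolts L_c = 1.4375 − 0.6875/2 = 1.09375, R_n = min(1.2×1.09375×0.25×65, 2.4×0.625×0.25×65) = 21.328 kips/bolt; interior L_c = 2.1875 − 0.6875 = 1.5, R_n = 24.375 kips/bolt. φR_n = 0.75 × (2×21.328 + 4×24.375) = 105.1 kips.
Governing: min(74.6, 105.1) = 74.6 kips → bolt shear.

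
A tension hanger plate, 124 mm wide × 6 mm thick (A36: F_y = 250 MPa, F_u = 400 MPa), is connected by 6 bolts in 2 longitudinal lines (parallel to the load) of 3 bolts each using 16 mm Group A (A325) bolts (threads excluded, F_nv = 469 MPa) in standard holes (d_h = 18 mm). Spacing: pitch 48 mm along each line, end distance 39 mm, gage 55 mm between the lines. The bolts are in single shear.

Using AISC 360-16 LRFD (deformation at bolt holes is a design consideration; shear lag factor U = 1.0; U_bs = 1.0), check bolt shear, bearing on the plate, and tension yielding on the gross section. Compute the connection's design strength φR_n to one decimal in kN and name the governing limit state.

Bolt shear: A_b = π(16)²/4 = 201.06 mm². φR_n = 0.75 × 469 × 201.06 × 6 × 1 = 424.3 kN.
Bearing (6 mm plate, F_u = 400 MPa): end bolts L_c = 39 − 18/2 = 30, R_n = min(1.2×30×6×400, 2.4×16×6×400) = 86.4 kN/bolt; interior L_c = 48 − 18 = 30, R_n = 86.4 kN/bolt. φR_n = 0.75 × (2×86.4 + 4×86.4) = 388.8 kN.
Tension yield (gross): A_g = 124×6 = 744 mm². φR_n = 0.90 × 250 × 744 = 167.4 kN.
Governing: min(424.3, 388.8, 167.4) = 167.4 kN → gross-section yield.

167.4 kN (gross-section yield governs)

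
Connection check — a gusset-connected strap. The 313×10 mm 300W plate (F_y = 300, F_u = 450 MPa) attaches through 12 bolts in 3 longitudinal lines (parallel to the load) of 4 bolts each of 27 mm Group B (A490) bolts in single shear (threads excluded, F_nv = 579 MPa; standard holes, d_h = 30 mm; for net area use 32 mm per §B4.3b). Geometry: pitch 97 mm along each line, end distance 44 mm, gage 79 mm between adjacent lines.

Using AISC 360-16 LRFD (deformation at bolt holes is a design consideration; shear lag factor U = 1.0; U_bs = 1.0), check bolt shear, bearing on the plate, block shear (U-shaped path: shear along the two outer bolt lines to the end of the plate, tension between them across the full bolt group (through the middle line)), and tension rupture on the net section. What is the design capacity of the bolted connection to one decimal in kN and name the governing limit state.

Bolt shear: A_b = π(27)²/4 = 572.56 mm². φR_n = 0.75 × 579 × 572.56 × 12 × 1 = 2983.6 kN.
Bearing (10 mm plate, F_u = 450 MPa): end bolts L_c = 44 − 30/2 = 29, R_n = min(1.2×29×10×450, 2.4×27×10×450) = 156.6 kN/bolt; interior L_c = 97 − 30 = 67, R_n = 291.6 kN/bolt. φR_n = 0.75 × (3×156.6 + 9×291.6) = 2320.7 kN.
Block shear: shear path 2×[44+3×97] = 2×335 mm, A_gv = 6700, A_nv = 2×(335 − 3.5×32)×10 = 4460 mm²; tension across gage: (158 − 2×32)×10 = 940 mm². R_n = min(0.6×450×4460, 0.6×300×6700) + 1.0×450×940 = min(1204.2, 1206) + 423 = 1627.2 kN. φR_n = 0.75 × 1627.2 = 1220.4 kN.
Tension rupture (net): A_n = (313 − 3×32)×10 = 2170 mm² (U = 1.0, A_e = A_n). φR_n = 0.75 × 450 × 2170 = 732.4 kN.
Governing: min(2983.6, 2320.7, 1220.4, 732.4) = 732.4 kN → net-section rupture.

732.4 kN (net-section rupture governs)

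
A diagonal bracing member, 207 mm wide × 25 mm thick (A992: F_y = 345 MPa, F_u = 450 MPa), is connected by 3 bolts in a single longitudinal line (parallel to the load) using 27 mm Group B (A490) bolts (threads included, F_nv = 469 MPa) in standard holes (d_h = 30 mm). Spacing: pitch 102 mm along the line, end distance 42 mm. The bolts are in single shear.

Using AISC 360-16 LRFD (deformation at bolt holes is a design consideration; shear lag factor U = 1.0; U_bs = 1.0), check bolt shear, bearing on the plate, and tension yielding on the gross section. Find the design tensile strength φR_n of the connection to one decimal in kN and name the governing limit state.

604.2 kN (bolt shear governs)

Bolt shear: A_b = π(27)²/4 = 572.56 mm². φR_n = 0.75 × 469 × 572.56 × 3 × 1 = 604.2 kN.
Bearing (25 mm plate, F_u = 450 MPa): end bolts L_c = 42 − 30/2 = 27, R_n = min(1.2×27×25×450, 2.4×27×25×450) = 364.5 kN/bolt; interior L_c = 102 − 30 = 72, R_n = 729 kN/bolt. φR_n = 0.75 × (1×364.5 + 2×729) = 1366.9 kN.
Tension yield (gross): A_g = 207×25 = 5175 mm². φR_n = 0.90 × 345 × 5175 = 1606.8 kN.
Governing: min(604.2, 1366.9, 1606.8) = 604.2 kN → bolt shear.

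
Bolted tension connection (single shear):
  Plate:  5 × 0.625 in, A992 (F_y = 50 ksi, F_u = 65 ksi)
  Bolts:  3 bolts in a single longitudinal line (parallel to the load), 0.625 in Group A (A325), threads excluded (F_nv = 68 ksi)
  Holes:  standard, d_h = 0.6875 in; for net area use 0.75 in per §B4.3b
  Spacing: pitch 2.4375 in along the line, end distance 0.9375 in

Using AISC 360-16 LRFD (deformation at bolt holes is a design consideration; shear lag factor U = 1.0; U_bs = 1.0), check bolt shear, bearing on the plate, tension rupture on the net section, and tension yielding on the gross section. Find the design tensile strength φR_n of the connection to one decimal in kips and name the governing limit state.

Bolt shear: A_b = π(0.625)²/4 = 0.3068 in². φR_n = 0.75 × 68 × 0.3068 × 3 × 1 = 46.9 kips.
Bearing (0.625 in plate, F_u = 65 ksi): end bolts L_c = 0.9375 − 0.6875/2 = 0.59375, R_n = min(1.2×0.59375×0.625×65, 2.4×0.625×0.625×65) = 28.945 kips/bolt; interior L_c = 2.4375 − 0.6875 = 1.75, R_n = 60.938 kips/bolt. φR_n = 0.75 × (1×28.945 + 2×60.938) = 113.1 kips.
Tension rupture (net): A_n = (5 − 1×0.75)×0.625 = 2.6563 in² (U = 1.0, A_e = A_n). φR_n = 0.75 × 65 × 2.6563 = 129.5 kips.
Tension yield (gross): A_g = 5×0.625 = 3.125 in². φR_n = 0.90 × 50 × 3.125 = 140.6 kips.
Governing: min(46.9, 113.1, 129.5, 140.6) = 46.9 kips → bolt shear.

46.9 kips (bolt shear governs)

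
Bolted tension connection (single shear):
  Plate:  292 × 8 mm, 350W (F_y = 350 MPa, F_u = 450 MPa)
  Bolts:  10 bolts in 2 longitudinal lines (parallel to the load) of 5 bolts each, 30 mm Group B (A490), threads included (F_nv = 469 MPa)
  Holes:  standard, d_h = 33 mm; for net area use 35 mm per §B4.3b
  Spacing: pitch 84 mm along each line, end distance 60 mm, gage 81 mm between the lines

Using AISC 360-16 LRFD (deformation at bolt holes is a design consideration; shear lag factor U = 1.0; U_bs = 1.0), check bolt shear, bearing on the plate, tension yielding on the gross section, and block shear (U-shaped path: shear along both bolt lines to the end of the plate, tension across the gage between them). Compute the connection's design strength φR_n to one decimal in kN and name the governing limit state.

735.8 kN (gross-section yield governs)

Bolt shear: A_b = π(30)²/4 = 706.86 mm². φR_n = 0.75 × 469 × 706.86 × 10 × 1 = 2486.4 kN.
Bearing (8 mm plate, F_u = 450 MPa): end bolts L_c = 60 − 33/2 = 43.5, R_n = min(1.2×43.5×8×450, 2.4×30×8×450) = 187.92 kN/bolt; interior L_c = 84 − 33 = 51, R_n = 220.32 kN/bolt. φR_n = 0.75 × (2×187.92 + 8×220.32) = 1603.8 kN.
Tension yield (gross): A_g = 292×8 = 2336 mm². φR_n = 0.90 × 350 × 2336 = 735.8 kN.
Block shear: shear path 2×[60+4×84] = 2×396 mm, A_gv = 6336, A_nv = 2×(396 − 4.5×35)×8 = 3816 mm²; tension across gage: (81 − 1×35)×8 = 368 mm². R_n = min(0.6×450×3816, 0.6×350×6336) + 1.0×450×368 = min(1030.3, 1330.6) + 165.6 = 1195.9 kN. φR_n = 0.75 × 1195.9 = 896.9 kN.
Governing: min(2486.4, 1603.8, 735.8, 896.9) = 735.8 kN → gross-section yield.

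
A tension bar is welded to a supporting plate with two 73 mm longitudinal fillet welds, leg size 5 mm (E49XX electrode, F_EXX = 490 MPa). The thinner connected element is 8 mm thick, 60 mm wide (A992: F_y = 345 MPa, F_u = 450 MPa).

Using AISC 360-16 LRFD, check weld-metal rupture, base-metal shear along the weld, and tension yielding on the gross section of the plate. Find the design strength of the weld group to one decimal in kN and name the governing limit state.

Weld metal: throat = 0.707×5 = 3.535 mm, L = 2×73 = 146 mm. φR_n = 0.75 × 0.6 × 490 × 3.535 × 146 = 113.8 kN.
Base metal shear (8 mm plate): yield φR_n = 1.0×0.6×345×8×146 = 241.8 kN; rupture φR_n = 0.75×0.6×450×8×146 = 236.5 kN; take 236.5 kN (rupture).
Tension yield (gross): A_g = 60×8 = 480 mm². φR_n = 0.90 × 345 × 480 = 149.0 kN.
Governing: min(113.8, 236.5, 149.0) = 113.8 kN → weld metal.

113.8 kN (weld metal governs)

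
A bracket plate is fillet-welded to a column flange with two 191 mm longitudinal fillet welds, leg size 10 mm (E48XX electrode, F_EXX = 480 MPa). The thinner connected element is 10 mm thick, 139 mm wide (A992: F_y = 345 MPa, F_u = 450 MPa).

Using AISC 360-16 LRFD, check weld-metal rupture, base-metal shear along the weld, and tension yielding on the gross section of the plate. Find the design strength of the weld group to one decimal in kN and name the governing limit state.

431.6 kN (gross-section yield governs)

Weld metal: throat = 0.707×10 = 7.07 mm, L = 2×191 = 382 mm. φR_n = 0.75 × 0.6 × 480 × 7.07 × 382 = 583.4 kN.
Base metal shear (10 mm plate): yield φR_n = 1.0×0.6×345×10×382 = 790.7 kN; rupture φR_n = 0.75×0.6×450×10×382 = 773.6 kN; take 773.6 kN (rupture).
Tension yield (gross): A_g = 139×10 = 1390 mm². φR_n = 0.90 × 345 × 1390 = 431.6 kN.
Governing: min(583.4, 773.6, 431.6) = 431.6 kN → gross-section yield.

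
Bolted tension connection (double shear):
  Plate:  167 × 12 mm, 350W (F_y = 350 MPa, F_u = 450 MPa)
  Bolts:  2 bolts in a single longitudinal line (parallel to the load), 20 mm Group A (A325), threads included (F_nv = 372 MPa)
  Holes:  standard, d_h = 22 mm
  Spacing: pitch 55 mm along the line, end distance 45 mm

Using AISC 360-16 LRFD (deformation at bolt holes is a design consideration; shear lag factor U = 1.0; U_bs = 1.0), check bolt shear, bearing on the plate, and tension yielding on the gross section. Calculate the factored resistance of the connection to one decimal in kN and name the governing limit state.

325.6 kN (bearing governs)

Bolt shear: A_b = π(20)²/4 = 314.16 mm². φR_n = 0.75 × 372 × 314.16 × 2 × 2 = 350.6 kN.
Bearing (12 mm plate, F_u = 450 MPa): end bolts L_c = 45 − 22/2 = 34, R_n = min(1.2×34×12×450, 2.4×20×12×450) = 220.32 kN/bolt; interior L_c = 55 − 22 = 33, R_n = 213.84 kN/bolt. φR_n = 0.75 × (1×220.32 + 1×213.84) = 325.6 kN.
Tension yield (gross): A_g = 167×12 = 2004 mm². φR_n = 0.90 × 350 × 2004 = 631.3 kN.
Governing: min(350.6, 325.6, 631.3) = 325.6 kN → bearing.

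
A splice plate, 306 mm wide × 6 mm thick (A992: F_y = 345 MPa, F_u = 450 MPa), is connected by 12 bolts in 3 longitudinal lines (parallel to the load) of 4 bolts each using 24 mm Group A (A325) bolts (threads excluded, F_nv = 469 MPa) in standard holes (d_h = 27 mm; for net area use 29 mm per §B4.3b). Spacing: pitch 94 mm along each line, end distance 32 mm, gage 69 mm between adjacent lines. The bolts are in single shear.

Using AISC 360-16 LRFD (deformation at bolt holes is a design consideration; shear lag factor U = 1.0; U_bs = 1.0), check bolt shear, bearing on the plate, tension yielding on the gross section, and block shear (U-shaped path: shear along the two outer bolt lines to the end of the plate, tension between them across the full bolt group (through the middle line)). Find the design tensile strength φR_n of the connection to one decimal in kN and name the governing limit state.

570.1 kN (gross-section yield governs)

Bolt shear: A_b = π(24)²/4 = 452.39 mm². φR_n = 0.75 × 469 × 452.39 × 12 × 1 = 1909.5 kN.
Bearing (6 mm plate, F_u = 450 MPa): end bolts L_c = 32 − 27/2 = 18.5, R_n = min(1.2×18.5×6×450, 2.4×24×6×450) = 59.94 kN/bolt; interior L_c = 94 − 27 = 67, R_n = 155.52 kN/bolt. φR_n = 0.75 × (3×59.94 + 9×155.52) = 1184.6 kN.
Tension yield (gross): A_g = 306×6 = 1836 mm². φR_n = 0.90 × 345 × 1836 = 570.1 kN.
Block shear: shear path 2×[32+3×94] = 2×314 mm, A_gv = 3768, A_nv = 2×(314 − 3.5×29)×6 = 2550 mm²; tension across gage: (138 − 2×29)×6 = 480 mm². R_n = min(0.6×450×2550, 0.6×345×3768) + 1.0×450×480 = min(688.5, 779.98) + 216 = 904.5 kN. φR_n = 0.75 × 904.5 = 678.4 kN.
Governing: min(1909.5, 1184.6, 570.1, 678.4) = 570.1 kN → gross-section yield.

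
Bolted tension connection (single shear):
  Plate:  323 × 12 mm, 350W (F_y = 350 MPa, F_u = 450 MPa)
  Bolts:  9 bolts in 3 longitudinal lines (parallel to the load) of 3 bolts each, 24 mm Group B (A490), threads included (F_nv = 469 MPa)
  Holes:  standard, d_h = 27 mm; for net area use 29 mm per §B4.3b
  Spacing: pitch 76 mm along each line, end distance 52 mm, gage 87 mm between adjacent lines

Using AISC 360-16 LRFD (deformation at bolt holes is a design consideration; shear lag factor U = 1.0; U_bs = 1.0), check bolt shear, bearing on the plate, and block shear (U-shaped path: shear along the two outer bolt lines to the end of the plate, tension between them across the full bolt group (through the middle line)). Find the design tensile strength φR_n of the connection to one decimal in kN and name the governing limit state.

Bolt shear: A_b = π(24)²/4 = 452.39 mm². φR_n = 0.75 × 469 × 452.39 × 9 × 1 = 1432.2 kN.
Bearing (12 mm plate, F_u = 450 MPa): end bolts L_c = 52 − 27/2 = 38.5, R_n = min(1.2×38.5×12×450, 2.4×24×12×450) = 249.48 kN/bolt; interior L_c = 76 − 27 = 49, R_n = 311.04 kN/bolt. φR_n = 0.75 × (3×249.48 + 6×311.04) = 1961.0 kN.
Block shear: shear path 2×[52+2×76] = 2×204 mm, A_gv = 4896, A_nv = 2×(204 − 2.5×29)×12 = 3156 mm²; tension across gage: (174 − 2×29)×12 = 1392 mm². R_n = min(0.6×450×3156, 0.6×350×4896) + 1.0×450×1392 = min(852.12, 1028.2) + 626.4 = 1478.5 kN. φR_n = 0.75 × 1478.5 = 1108.9 kN.
Governing: min(1432.2, 1961.0, 1108.9) = 1108.9 kN → block shear.

1108.9 kN (block shear governs)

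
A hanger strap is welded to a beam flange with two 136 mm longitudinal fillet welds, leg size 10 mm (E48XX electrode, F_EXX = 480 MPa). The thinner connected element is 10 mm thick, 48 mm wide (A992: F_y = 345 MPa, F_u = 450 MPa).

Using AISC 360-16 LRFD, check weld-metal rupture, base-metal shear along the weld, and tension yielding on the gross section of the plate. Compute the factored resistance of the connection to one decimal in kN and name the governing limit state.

149.0 kN (gross-section yield governs)

Weld metal: throat = 0.707×10 = 7.07 mm, L = 2×136 = 272 mm. φR_n = 0.75 × 0.6 × 480 × 7.07 × 272 = 415.4 kN.
Base metal shear (10 mm plate): yield φR_n = 1.0×0.6×345×10×272 = 563.0 kN; rupture φR_n = 0.75×0.6×450×10×272 = 550.8 kN; take 550.8 kN (rupture).
Tension yield (gross): A_g = 48×10 = 480 mm². φR_n = 0.90 × 345 × 480 = 149.0 kN.
Governing: min(415.4, 550.8, 149.0) = 149.0 kN → gross-section yield.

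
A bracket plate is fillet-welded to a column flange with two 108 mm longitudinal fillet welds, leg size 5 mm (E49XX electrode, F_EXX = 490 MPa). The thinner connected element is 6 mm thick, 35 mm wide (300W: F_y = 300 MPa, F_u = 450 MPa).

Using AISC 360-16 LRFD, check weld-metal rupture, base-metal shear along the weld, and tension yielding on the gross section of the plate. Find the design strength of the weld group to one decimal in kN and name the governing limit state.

56.7 kN (gross-section yield governs)

Weld metal: throat = 0.707×5 = 3.535 mm, L = 2×108 = 216 mm. φR_n = 0.75 × 0.6 × 490 × 3.535 × 216 = 168.4 kN.
Base metal shear (6 mm plate): yield φR_n = 1.0×0.6×300×6×216 = 233.3 kN; rupture φR_n = 0.75×0.6×450×6×216 = 262.4 kN; take 233.3 kN (yield).
Tension yield (gross): A_g = 35×6 = 210 mm². φR_n = 0.90 × 300 × 210 = 56.7 kN.
Governing: min(168.4, 233.3, 56.7) = 56.7 kN → gross-section yield.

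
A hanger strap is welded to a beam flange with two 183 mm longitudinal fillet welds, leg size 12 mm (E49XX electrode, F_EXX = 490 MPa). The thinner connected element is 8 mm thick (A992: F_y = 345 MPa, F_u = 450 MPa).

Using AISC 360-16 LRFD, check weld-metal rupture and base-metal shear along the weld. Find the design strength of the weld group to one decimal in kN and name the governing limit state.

Weld metal: throat = 0.707×12 = 8.484 mm, L = 2×183 = 366 mm. φR_n = 0.75 × 0.6 × 490 × 8.484 × 366 = 684.7 kN.
Base metal shear (8 mm plate): yield φR_n = 1.0×0.6×345×8×366 = 606.1 kN; rupture φR_n = 0.75×0.6×450×8×366 = 592.9 kN; take 592.9 kN (rupture).
Governing: min(684.7, 592.9) = 592.9 kN → base-metal shear.

592.9 kN (base-metal shear governs)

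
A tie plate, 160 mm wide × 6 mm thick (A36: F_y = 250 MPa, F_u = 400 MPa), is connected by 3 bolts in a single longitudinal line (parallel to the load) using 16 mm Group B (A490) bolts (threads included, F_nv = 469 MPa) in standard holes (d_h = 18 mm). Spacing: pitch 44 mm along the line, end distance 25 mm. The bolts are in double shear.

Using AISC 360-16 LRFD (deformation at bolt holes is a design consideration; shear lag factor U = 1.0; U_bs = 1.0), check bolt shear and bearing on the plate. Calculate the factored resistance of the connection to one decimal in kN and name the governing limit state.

Bolt shear: A_b = π(16)²/4 = 201.06 mm². φR_n = 0.75 × 469 × 201.06 × 3 × 2 = 424.3 kN.
Bearing (6 mm plate, F_u = 400 MPa): end bolts L_c = 25 − 18/2 = 16, R_n = min(1.2×16×6×400, 2.4×16×6×400) = 46.08 kN/bolt; interior L_c = 44 − 18 = 26, R_n = 74.88 kN/bolt. φR_n = 0.75 × (1×46.08 + 2×74.88) = 146.9 kN.
Governing: min(424.3, 146.9) = 146.9 kN → bearing.

146.9 kN (bearing governs)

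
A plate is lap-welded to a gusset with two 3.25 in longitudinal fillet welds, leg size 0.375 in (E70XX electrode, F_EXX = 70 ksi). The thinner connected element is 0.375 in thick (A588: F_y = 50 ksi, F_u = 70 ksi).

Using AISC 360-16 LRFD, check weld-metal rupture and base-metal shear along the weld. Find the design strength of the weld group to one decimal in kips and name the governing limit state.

54.3 kips (weld metal governs)

Weld metal: throat = 0.707×0.375 = 0.26513 in, L = 2×3.25 = 6.5 in. φR_n = 0.75 × 0.6 × 70 × 0.26513 × 6.5 = 54.3 kips.
Base metal shear (0.375 in plate): yield φR_n = 1.0×0.6×50×0.375×6.5 = 73.1 kips; rupture φR_n = 0.75×0.6×70×0.375×6.5 = 76.8 kips; take 73.1 kips (yield).
Governing: min(54.3, 73.1) = 54.3 kips → weld metal.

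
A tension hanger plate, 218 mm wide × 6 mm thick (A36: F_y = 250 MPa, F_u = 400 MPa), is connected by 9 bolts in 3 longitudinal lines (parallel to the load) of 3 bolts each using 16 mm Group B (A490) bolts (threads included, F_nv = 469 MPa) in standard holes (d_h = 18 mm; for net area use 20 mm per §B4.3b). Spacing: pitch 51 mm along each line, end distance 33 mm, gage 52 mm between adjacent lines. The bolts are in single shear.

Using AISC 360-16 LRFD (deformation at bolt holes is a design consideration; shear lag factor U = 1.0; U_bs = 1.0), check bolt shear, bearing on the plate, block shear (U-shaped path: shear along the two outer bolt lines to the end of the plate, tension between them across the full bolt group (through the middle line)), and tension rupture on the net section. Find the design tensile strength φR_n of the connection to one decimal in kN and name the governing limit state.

Bolt shear: A_b = π(16)²/4 = 201.06 mm². φR_n = 0.75 × 469 × 201.06 × 9 × 1 = 636.5 kN.
Bearing (6 mm plate, F_u = 400 MPa): end bolts L_c = 33 − 18/2 = 24, R_n = min(1.2×24×6×400, 2.4×16×6×400) = 69.12 kN/bolt; interior L_c = 51 − 18 = 33, R_n = 92.16 kN/bolt. φR_n = 0.75 × (3×69.12 + 6×92.16) = 570.2 kN.
Block shear: shear path 2×[33+2×51] = 2×135 mm, A_gv = 1620, A_nv = 2×(135 − 2.5×20)×6 = 1020 mm²; tension across gage: (104 − 2×20)×6 = 384 mm². R_n = min(0.6×400×1020, 0.6×250×1620) + 1.0×400×384 = min(244.8, 243) + 153.6 = 396.6 kN. φR_n = 0.75 × 396.6 = 297.5 kN.
Tension rupture (net): A_n = (218 − 3×20)×6 = 948 mm² (U = 1.0, A_e = A_n). φR_n = 0.75 × 400 × 948 = 284.4 kN.
Governing: min(636.5, 570.2, 297.5, 284.4) = 284.4 kN → net-section rupture.

284.4 kN (net-section rupture governs)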